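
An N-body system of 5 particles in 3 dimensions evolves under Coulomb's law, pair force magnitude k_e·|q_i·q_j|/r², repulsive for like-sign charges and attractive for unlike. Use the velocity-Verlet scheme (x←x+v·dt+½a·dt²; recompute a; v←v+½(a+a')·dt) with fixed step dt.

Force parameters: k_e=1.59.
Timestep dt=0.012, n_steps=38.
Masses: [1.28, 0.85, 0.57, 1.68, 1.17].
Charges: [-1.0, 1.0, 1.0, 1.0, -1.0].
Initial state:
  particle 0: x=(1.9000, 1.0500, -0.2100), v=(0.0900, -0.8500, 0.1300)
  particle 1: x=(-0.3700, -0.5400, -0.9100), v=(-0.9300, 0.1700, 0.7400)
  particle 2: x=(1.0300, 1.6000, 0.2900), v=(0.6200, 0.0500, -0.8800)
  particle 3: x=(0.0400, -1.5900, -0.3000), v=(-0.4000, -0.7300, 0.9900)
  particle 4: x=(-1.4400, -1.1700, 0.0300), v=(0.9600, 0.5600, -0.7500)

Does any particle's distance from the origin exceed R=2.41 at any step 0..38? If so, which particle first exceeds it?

no

step 0: x0=(1.9000, 1.0500, -0.2100) x1=(-0.3700, -0.5400, -0.9100) x2=(1.0300, 1.6000, 0.2900) x3=(0.0400, -1.5900, -0.3000) x4=(-1.4400, -1.1700, 0.0300)
step 1: x0=(1.9010, 1.0398, -0.2084) x1=(-0.3812, -0.5379, -0.9011) x2=(1.0376, 1.6006, 0.2794) x3=(0.0352, -1.5988, -0.2881) x4=(-1.4284, -1.1633, 0.0210)
step 2: x0=(1.9019, 1.0297, -0.2068) x1=(-0.3926, -0.5358, -0.8923) x2=(1.0454, 1.6010, 0.2687) x3=(0.0304, -1.6076, -0.2761) x4=(-1.4167, -1.1565, 0.0119)
step 3: x0=(1.9027, 1.0196, -0.2051) x1=(-0.4040, -0.5335, -0.8834) x2=(1.0534, 1.6013, 0.2578) x3=(0.0255, -1.6165, -0.2641) x4=(-1.4048, -1.1498, 0.0027)
step 4: x0=(1.9033, 1.0096, -0.2033) x1=(-0.4156, -0.5312, -0.8746) x2=(1.0618, 1.6016, 0.2469) x3=(0.0206, -1.6254, -0.2521) x4=(-1.3929, -1.1430, -0.0065)
step 5: x0=(1.9039, 0.9996, -0.2015) x1=(-0.4273, -0.5289, -0.8657) x2=(1.0703, 1.6017, 0.2359) x3=(0.0157, -1.6344, -0.2400) x4=(-1.3807, -1.1362, -0.0158)
step 6: x0=(1.9043, 0.9897, -0.1997) x1=(-0.4392, -0.5265, -0.8569) x2=(1.0792, 1.6016, 0.2247) x3=(0.0108, -1.6434, -0.2279) x4=(-1.3684, -1.1294, -0.0252)
step 7: x0=(1.9045, 0.9799, -0.1978) x1=(-0.4512, -0.5240, -0.8480) x2=(1.0883, 1.6015, 0.2135) x3=(0.0058, -1.6525, -0.2157) x4=(-1.3560, -1.1226, -0.0346)
step 8: x0=(1.9047, 0.9701, -0.1959) x1=(-0.4633, -0.5215, -0.8391) x2=(1.0976, 1.6012, 0.2021) x3=(0.0008, -1.6616, -0.2035) x4=(-1.3434, -1.1157, -0.0441)
step 9: x0=(1.9047, 0.9603, -0.1939) x1=(-0.4755, -0.5189, -0.8302) x2=(1.1072, 1.6008, 0.1907) x3=(-0.0042, -1.6707, -0.1912) x4=(-1.3307, -1.1089, -0.0537)
step 10: x0=(1.9046, 0.9507, -0.1918) x1=(-0.4880, -0.5163, -0.8213) x2=(1.1171, 1.6002, 0.1791) x3=(-0.0093, -1.6799, -0.1790) x4=(-1.3178, -1.1020, -0.0634)
step 11: x0=(1.9044, 0.9411, -0.1898) x1=(-0.5005, -0.5137, -0.8123) x2=(1.1273, 1.5994, 0.1675) x3=(-0.0144, -1.6891, -0.1666) x4=(-1.3047, -1.0951, -0.0731)
step 12: x0=(1.9040, 0.9316, -0.1876) x1=(-0.5132, -0.5111, -0.8033) x2=(1.1377, 1.5985, 0.1558) x3=(-0.0195, -1.6983, -0.1543) x4=(-1.2915, -1.0881, -0.0830)
step 13: x0=(1.9035, 0.9222, -0.1854) x1=(-0.5261, -0.5085, -0.7943) x2=(1.1484, 1.5975, 0.1439) x3=(-0.0246, -1.7076, -0.1419) x4=(-1.2781, -1.0812, -0.0929)
step 14: x0=(1.9029, 0.9128, -0.1832) x1=(-0.5391, -0.5058, -0.7851) x2=(1.1593, 1.5962, 0.1320) x3=(-0.0298, -1.7168, -0.1295) x4=(-1.2645, -1.0742, -0.1029)
step 15: x0=(1.9022, 0.9036, -0.1810) x1=(-0.5523, -0.5032, -0.7760) x2=(1.1705, 1.5948, 0.1200) x3=(-0.0351, -1.7261, -0.1170) x4=(-1.2507, -1.0672, -0.1130)
step 16: x0=(1.9013, 0.8944, -0.1787) x1=(-0.5656, -0.5006, -0.7667) x2=(1.1820, 1.5931, 0.1079) x3=(-0.0403, -1.7354, -0.1045) x4=(-1.2368, -1.0601, -0.1231)
step 17: x0=(1.9003, 0.8853, -0.1763) x1=(-0.5792, -0.4980, -0.7574) x2=(1.1938, 1.5913, 0.0957) x3=(-0.0457, -1.7447, -0.0920) x4=(-1.2226, -1.0531, -0.1334)
step 18: x0=(1.8991, 0.8764, -0.1739) x1=(-0.5929, -0.4954, -0.7480) x2=(1.2059, 1.5892, 0.0834) x3=(-0.0510, -1.7541, -0.0795) x4=(-1.2083, -1.0459, -0.1438)
step 19: x0=(1.8979, 0.8675, -0.1715) x1=(-0.6068, -0.4929, -0.7385) x2=(1.2182, 1.5869, 0.0710) x3=(-0.0564, -1.7634, -0.0670) x4=(-1.1937, -1.0388, -0.1543)
step 20: x0=(1.8965, 0.8587, -0.1690) x1=(-0.6209, -0.4905, -0.7289) x2=(1.2308, 1.5844, 0.0586) x3=(-0.0618, -1.7728, -0.0544) x4=(-1.1790, -1.0315, -0.1649)
step 21: x0=(1.8949, 0.8501, -0.1665) x1=(-0.6352, -0.4882, -0.7191) x2=(1.2437, 1.5816, 0.0461) x3=(-0.0673, -1.7821, -0.0418) x4=(-1.1640, -1.0242, -0.1756)
step 22: x0=(1.8933, 0.8415, -0.1640) x1=(-0.6497, -0.4859, -0.7093) x2=(1.2568, 1.5786, 0.0335) x3=(-0.0728, -1.7915, -0.0292) x4=(-1.1489, -1.0169, -0.1864)
step 23: x0=(1.8915, 0.8331, -0.1614) x1=(-0.6644, -0.4838, -0.6993) x2=(1.2703, 1.5754, 0.0208) x3=(-0.0783, -1.8008, -0.0166) x4=(-1.1335, -1.0094, -0.1973)
step 24: x0=(1.8896, 0.8248, -0.1588) x1=(-0.6794, -0.4818, -0.6891) x2=(1.2840, 1.5718, 0.0081) x3=(-0.0839, -1.8102, -0.0040) x4=(-1.1179, -1.0019, -0.2084)
step 25: x0=(1.8875, 0.8166, -0.1562) x1=(-0.6946, -0.4799, -0.6787) x2=(1.2980, 1.5680, -0.0047) x3=(-0.0895, -1.8195, 0.0086) x4=(-1.1020, -0.9942, -0.2197)
step 26: x0=(1.8853, 0.8086, -0.1536) x1=(-0.7100, -0.4783, -0.6682) x2=(1.3123, 1.5638, -0.0175) x3=(-0.0951, -1.8289, 0.0213) x4=(-1.0859, -0.9864, -0.2310)
step 27: x0=(1.8830, 0.8007, -0.1509) x1=(-0.7257, -0.4769, -0.6574) x2=(1.3269, 1.5594, -0.0304) x3=(-0.1008, -1.8382, 0.0339) x4=(-1.0696, -0.9785, -0.2426)
step 28: x0=(1.8805, 0.7929, -0.1482) x1=(-0.7417, -0.4757, -0.6464) x2=(1.3417, 1.5546, -0.0434) x3=(-0.1065, -1.8475, 0.0466) x4=(-1.0530, -0.9703, -0.2543)
step 29: x0=(1.8779, 0.7853, -0.1455) x1=(-0.7579, -0.4749, -0.6351) x2=(1.3569, 1.5495, -0.0564) x3=(-0.1123, -1.8569, 0.0592) x4=(-1.0362, -0.9620, -0.2663)
step 30: x0=(1.8752, 0.7779, -0.1427) x1=(-0.7744, -0.4744, -0.6236) x2=(1.3723, 1.5441, -0.0694) x3=(-0.1181, -1.8662, 0.0719) x4=(-1.0191, -0.9534, -0.2784)
step 31: x0=(1.8724, 0.7706, -0.1400) x1=(-0.7912, -0.4744, -0.6117) x2=(1.3880, 1.5383, -0.0824) x3=(-0.1239, -1.8754, 0.0845) x4=(-1.0017, -0.9446, -0.2908)
step 32: x0=(1.8694, 0.7635, -0.1372) x1=(-0.8083, -0.4748, -0.5995) x2=(1.4040, 1.5321, -0.0955) x3=(-0.1297, -1.8847, 0.0972) x4=(-0.9841, -0.9354, -0.3034)
step 33: x0=(1.8663, 0.7565, -0.1344) x1=(-0.8256, -0.4758, -0.5869) x2=(1.4203, 1.5255, -0.1087) x3=(-0.1356, -1.8940, 0.1098) x4=(-0.9663, -0.9258, -0.3163)
step 34: x0=(1.8630, 0.7498, -0.1316) x1=(-0.8433, -0.4775, -0.5739) x2=(1.4368, 1.5185, -0.1218) x3=(-0.1415, -1.9032, 0.1224) x4=(-0.9482, -0.9157, -0.3295)
step 35: x0=(1.8597, 0.7432, -0.1289) x1=(-0.8611, -0.4801, -0.5604) x2=(1.4536, 1.5111, -0.1349) x3=(-0.1474, -1.9124, 0.1351) x4=(-0.9299, -0.9051, -0.3430)
step 36: x0=(1.8562, 0.7368, -0.1261) x1=(-0.8792, -0.4835, -0.5465) x2=(1.4707, 1.5032, -0.1480) x3=(-0.1533, -1.9216, 0.1477) x4=(-0.9115, -0.8938, -0.3568)
step 37: x0=(1.8526, 0.7307, -0.1233) x1=(-0.8974, -0.4881, -0.5320) x2=(1.4880, 1.4949, -0.1611) x3=(-0.1593, -1.9308, 0.1603) x4=(-0.8929, -0.8817, -0.3710)
step 38: x0=(1.8489, 0.7247, -0.1205) x1=(-0.9156, -0.4941, -0.5170) x2=(1.5056, 1.4861, -0.1742) x3=(-0.1653, -1.9400, 0.1729) x4=(-0.8743, -0.8687, -0.3856)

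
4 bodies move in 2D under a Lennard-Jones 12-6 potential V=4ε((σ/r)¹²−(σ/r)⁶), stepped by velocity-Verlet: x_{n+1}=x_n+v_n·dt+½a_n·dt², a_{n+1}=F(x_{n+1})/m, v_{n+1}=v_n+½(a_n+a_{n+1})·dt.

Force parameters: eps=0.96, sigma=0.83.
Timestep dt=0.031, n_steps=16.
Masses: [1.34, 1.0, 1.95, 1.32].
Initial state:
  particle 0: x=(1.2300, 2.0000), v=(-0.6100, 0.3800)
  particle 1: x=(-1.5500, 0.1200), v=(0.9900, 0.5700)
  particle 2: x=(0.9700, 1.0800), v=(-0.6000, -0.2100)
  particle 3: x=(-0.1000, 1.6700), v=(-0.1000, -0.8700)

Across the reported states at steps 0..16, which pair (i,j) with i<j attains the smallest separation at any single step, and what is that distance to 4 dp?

step 0: x0=(1.2300, 2.0000) x1=(-1.5500, 0.1200) x2=(0.9700, 1.0800) x3=(-0.1000, 1.6700)
step 1: x0=(1.2107, 2.0112) x1=(-1.5193, 0.1377) x2=(0.9512, 1.0740) x3=(-0.1024, 1.6428)
step 2: x0=(1.1904, 2.0208) x1=(-1.4885, 0.1554) x2=(0.9319, 1.0694) x3=(-0.1032, 1.6152)
step 3: x0=(1.1692, 2.0286) x1=(-1.4578, 0.1732) x2=(0.9121, 1.0664) x3=(-0.1022, 1.5871)
step 4: x0=(1.1469, 2.0344) x1=(-1.4269, 0.1910) x2=(0.8917, 1.0650) x3=(-0.0994, 1.5584)
step 5: x0=(1.1235, 2.0382) x1=(-1.3960, 0.2089) x2=(0.8706, 1.0654) x3=(-0.0944, 1.5292)
step 6: x0=(1.0991, 2.0398) x1=(-1.3650, 0.2268) x2=(0.8486, 1.0677) x3=(-0.0871, 1.4993)
step 7: x0=(1.0735, 2.0394) x1=(-1.3339, 0.2449) x2=(0.8258, 1.0718) x3=(-0.0774, 1.4689)
step 8: x0=(1.0467, 2.0367) x1=(-1.3027, 0.2630) x2=(0.8021, 1.0776) x3=(-0.0654, 1.4380)
step 9: x0=(1.0187, 2.0319) x1=(-1.2713, 0.2813) x2=(0.7784, 1.0847) x3=(-0.0523, 1.4073)
step 10: x0=(0.9894, 2.0251) x1=(-1.2398, 0.2997) x2=(0.7574, 1.0919) x3=(-0.0420, 1.3784)
step 11: x0=(0.9589, 2.0165) x1=(-1.2080, 0.3183) x2=(0.7447, 1.0970) x3=(-0.0429, 1.3542)
step 12: x0=(0.9273, 2.0067) x1=(-1.1760, 0.3371) x2=(0.7456, 1.0981) x3=(-0.0629, 1.3371)
step 13: x0=(0.8948, 1.9965) x1=(-1.1436, 0.3563) x2=(0.7560, 1.0962) x3=(-0.0963, 1.3246)
step 14: x0=(0.8615, 1.9871) x1=(-1.1107, 0.3758) x2=(0.7696, 1.0923) x3=(-0.1340, 1.3138)
step 15: x0=(0.8275, 1.9796) x1=(-1.0773, 0.3959) x2=(0.7830, 1.0866) x3=(-0.1711, 1.3033)
step 16: x0=(0.7927, 1.9749) x1=(-1.0430, 0.4167) x2=(0.7952, 1.0788) x3=(-0.2063, 1.2925)

pair (2,3), distance 0.8286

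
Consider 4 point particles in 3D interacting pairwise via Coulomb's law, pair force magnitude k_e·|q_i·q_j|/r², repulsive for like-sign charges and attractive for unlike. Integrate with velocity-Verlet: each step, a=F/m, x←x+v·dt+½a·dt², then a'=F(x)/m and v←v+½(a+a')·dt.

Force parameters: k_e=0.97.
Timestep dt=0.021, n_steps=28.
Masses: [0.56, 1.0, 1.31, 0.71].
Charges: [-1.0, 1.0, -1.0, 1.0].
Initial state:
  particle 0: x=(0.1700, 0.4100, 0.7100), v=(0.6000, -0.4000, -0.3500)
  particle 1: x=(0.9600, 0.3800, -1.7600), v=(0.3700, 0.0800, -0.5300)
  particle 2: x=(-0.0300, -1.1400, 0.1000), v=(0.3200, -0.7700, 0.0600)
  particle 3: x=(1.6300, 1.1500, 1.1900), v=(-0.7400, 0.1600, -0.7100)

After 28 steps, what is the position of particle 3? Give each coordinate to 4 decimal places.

(1.1014, 1.1639, 0.7585)

step 0: x0=(0.1700, 0.4100, 0.7100) x1=(0.9600, 0.3800, -1.7600) x2=(-0.0300, -1.1400, 0.1000) x3=(1.6300, 1.1500, 1.1900)
step 1: x0=(0.1827, 0.4018, 0.7027) x1=(0.9677, 0.3817, -1.7711) x2=(-0.0233, -1.1562, 0.1012) x3=(1.6144, 1.1533, 1.1751)
step 2: x0=(0.1958, 0.3939, 0.6954) x1=(0.9754, 0.3833, -1.7821) x2=(-0.0165, -1.1724, 0.1024) x3=(1.5985, 1.1565, 1.1601)
step 3: x0=(0.2091, 0.3865, 0.6882) x1=(0.9831, 0.3848, -1.7931) x2=(-0.0097, -1.1887, 0.1035) x3=(1.5825, 1.1595, 1.1452)
step 4: x0=(0.2228, 0.3794, 0.6811) x1=(0.9907, 0.3863, -1.8040) x2=(-0.0029, -1.2051, 0.1045) x3=(1.5662, 1.1624, 1.1302)
step 5: x0=(0.2367, 0.3727, 0.6740) x1=(0.9982, 0.3878, -1.8149) x2=(0.0039, -1.2215, 0.1055) x3=(1.5497, 1.1651, 1.1151)
step 6: x0=(0.2510, 0.3663, 0.6670) x1=(1.0057, 0.3892, -1.8257) x2=(0.0107, -1.2379, 0.1065) x3=(1.5330, 1.1677, 1.1001)
step 7: x0=(0.2656, 0.3604, 0.6601) x1=(1.0131, 0.3906, -1.8364) x2=(0.0176, -1.2544, 0.1073) x3=(1.5161, 1.1702, 1.0850)
step 8: x0=(0.2805, 0.3549, 0.6532) x1=(1.0205, 0.3919, -1.8471) x2=(0.0245, -1.2710, 0.1081) x3=(1.4990, 1.1724, 1.0699)
step 9: x0=(0.2958, 0.3498, 0.6464) x1=(1.0279, 0.3932, -1.8577) x2=(0.0313, -1.2876, 0.1089) x3=(1.4816, 1.1745, 1.0548)
step 10: x0=(0.3114, 0.3452, 0.6396) x1=(1.0352, 0.3945, -1.8682) x2=(0.0383, -1.3042, 0.1096) x3=(1.4640, 1.1764, 1.0396)
step 11: x0=(0.3273, 0.3409, 0.6330) x1=(1.0425, 0.3956, -1.8787) x2=(0.0452, -1.3209, 0.1103) x3=(1.4462, 1.1781, 1.0244)
step 12: x0=(0.3436, 0.3372, 0.6263) x1=(1.0497, 0.3968, -1.8892) x2=(0.0521, -1.3376, 0.1109) x3=(1.4281, 1.1796, 1.0092)
step 13: x0=(0.3602, 0.3338, 0.6198) x1=(1.0569, 0.3979, -1.8996) x2=(0.0591, -1.3544, 0.1115) x3=(1.4098, 1.1809, 0.9939)
step 14: x0=(0.3772, 0.3310, 0.6133) x1=(1.0640, 0.3989, -1.9099) x2=(0.0660, -1.3712, 0.1120) x3=(1.3912, 1.1820, 0.9786)
step 15: x0=(0.3946, 0.3286, 0.6068) x1=(1.0711, 0.3999, -1.9202) x2=(0.0730, -1.3880, 0.1125) x3=(1.3724, 1.1828, 0.9632)
step 16: x0=(0.4123, 0.3267, 0.6005) x1=(1.0782, 0.4009, -1.9305) x2=(0.0800, -1.4049, 0.1129) x3=(1.3533, 1.1834, 0.9478)
step 17: x0=(0.4305, 0.3253, 0.5941) x1=(1.0852, 0.4018, -1.9407) x2=(0.0870, -1.4218, 0.1133) x3=(1.3339, 1.1837, 0.9324)
step 18: x0=(0.4490, 0.3244, 0.5879) x1=(1.0922, 0.4027, -1.9508) x2=(0.0940, -1.4388, 0.1136) x3=(1.3142, 1.1837, 0.9169)
step 19: x0=(0.4679, 0.3240, 0.5818) x1=(1.0991, 0.4035, -1.9609) x2=(0.1011, -1.4558, 0.1139) x3=(1.2943, 1.1835, 0.9014)
step 20: x0=(0.4872, 0.3242, 0.5757) x1=(1.1061, 0.4043, -1.9710) x2=(0.1081, -1.4728, 0.1142) x3=(1.2741, 1.1829, 0.8858)
step 21: x0=(0.5070, 0.3250, 0.5697) x1=(1.1130, 0.4050, -1.9810) x2=(0.1151, -1.4899, 0.1144) x3=(1.2536, 1.1820, 0.8701)
step 22: x0=(0.5271, 0.3264, 0.5638) x1=(1.1198, 0.4057, -1.9909) x2=(0.1222, -1.5070, 0.1146) x3=(1.2328, 1.1807, 0.8544)
step 23: x0=(0.5477, 0.3285, 0.5579) x1=(1.1266, 0.4063, -2.0008) x2=(0.1292, -1.5241, 0.1147) x3=(1.2117, 1.1790, 0.8386)
step 24: x0=(0.5687, 0.3312, 0.5522) x1=(1.1334, 0.4069, -2.0107) x2=(0.1363, -1.5412, 0.1148) x3=(1.1903, 1.1769, 0.8228)
step 25: x0=(0.5902, 0.3346, 0.5465) x1=(1.1402, 0.4075, -2.0205) x2=(0.1433, -1.5584, 0.1149) x3=(1.1685, 1.1744, 0.8068)
step 26: x0=(0.6121, 0.3387, 0.5410) x1=(1.1469, 0.4080, -2.0303) x2=(0.1504, -1.5756, 0.1150) x3=(1.1465, 1.1714, 0.7908)
step 27: x0=(0.6344, 0.3436, 0.5356) x1=(1.1536, 0.4084, -2.0400) x2=(0.1575, -1.5928, 0.1150) x3=(1.1241, 1.1679, 0.7747)
step 28: x0=(0.6572, 0.3493, 0.5303) x1=(1.1603, 0.4089, -2.0497) x2=(0.1646, -1.6100, 0.1150) x3=(1.1014, 1.1639, 0.7585)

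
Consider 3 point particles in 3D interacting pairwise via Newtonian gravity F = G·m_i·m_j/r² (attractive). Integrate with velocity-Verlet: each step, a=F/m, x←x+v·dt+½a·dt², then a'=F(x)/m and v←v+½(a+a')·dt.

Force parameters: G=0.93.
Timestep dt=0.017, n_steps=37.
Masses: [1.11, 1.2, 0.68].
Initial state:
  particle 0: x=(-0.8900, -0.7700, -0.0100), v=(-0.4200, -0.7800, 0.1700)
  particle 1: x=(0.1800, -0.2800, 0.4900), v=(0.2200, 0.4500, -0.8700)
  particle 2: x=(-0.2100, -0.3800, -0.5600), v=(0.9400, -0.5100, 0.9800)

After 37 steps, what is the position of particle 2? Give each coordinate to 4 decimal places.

(0.3404, -0.4241, 0.3432)

step 0: x0=(-0.8900, -0.7700, -0.0100) x1=(0.1800, -0.2800, 0.4900) x2=(-0.2100, -0.3800, -0.5600)
step 1: x0=(-0.8970, -0.7832, -0.0071) x1=(0.1836, -0.2724, 0.4751) x2=(-0.1941, -0.3887, -0.5431)
step 2: x0=(-0.9037, -0.7962, -0.0043) x1=(0.1871, -0.2649, 0.4600) x2=(-0.1783, -0.3976, -0.5258)
step 3: x0=(-0.9100, -0.8091, -0.0015) x1=(0.1903, -0.2574, 0.4447) x2=(-0.1627, -0.4065, -0.5081)
step 4: x0=(-0.9161, -0.8218, 0.0013) x1=(0.1933, -0.2501, 0.4291) x2=(-0.1472, -0.4155, -0.4899)
step 5: x0=(-0.9219, -0.8343, 0.0040) x1=(0.1961, -0.2429, 0.4134) x2=(-0.1318, -0.4245, -0.4713)
step 6: x0=(-0.9274, -0.8468, 0.0067) x1=(0.1988, -0.2358, 0.3974) x2=(-0.1165, -0.4336, -0.4522)
step 7: x0=(-0.9326, -0.8590, 0.0094) x1=(0.2011, -0.2288, 0.3811) x2=(-0.1013, -0.4428, -0.4327)
step 8: x0=(-0.9375, -0.8711, 0.0121) x1=(0.2033, -0.2219, 0.3646) x2=(-0.0862, -0.4520, -0.4126)
step 9: x0=(-0.9421, -0.8831, 0.0147) x1=(0.2053, -0.2152, 0.3479) x2=(-0.0712, -0.4611, -0.3921)
step 10: x0=(-0.9465, -0.8948, 0.0173) x1=(0.2070, -0.2086, 0.3309) x2=(-0.0563, -0.4703, -0.3710)
step 11: x0=(-0.9505, -0.9065, 0.0199) x1=(0.2085, -0.2023, 0.3135) x2=(-0.0414, -0.4793, -0.3494)
step 12: x0=(-0.9543, -0.9180, 0.0225) x1=(0.2098, -0.1961, 0.2959) x2=(-0.0265, -0.4883, -0.3272)
step 13: x0=(-0.9579, -0.9293, 0.0251) x1=(0.2109, -0.1901, 0.2779) x2=(-0.0117, -0.4971, -0.3044)
step 14: x0=(-0.9611, -0.9405, 0.0276) x1=(0.2117, -0.1844, 0.2596) x2=(0.0032, -0.5058, -0.2809)
step 15: x0=(-0.9641, -0.9516, 0.0301) x1=(0.2122, -0.1789, 0.2409) x2=(0.0180, -0.5142, -0.2568)
step 16: x0=(-0.9668, -0.9625, 0.0326) x1=(0.2125, -0.1738, 0.2219) x2=(0.0329, -0.5222, -0.2320)
step 17: x0=(-0.9693, -0.9733, 0.0351) x1=(0.2125, -0.1690, 0.2024) x2=(0.0478, -0.5298, -0.2064)
step 18: x0=(-0.9715, -0.9839, 0.0376) x1=(0.2122, -0.1647, 0.1825) x2=(0.0628, -0.5369, -0.1801)
step 19: x0=(-0.9734, -0.9944, 0.0401) x1=(0.2116, -0.1609, 0.1622) x2=(0.0780, -0.5433, -0.1531)
step 20: x0=(-0.9751, -1.0048, 0.0425) x1=(0.2108, -0.1577, 0.1415) x2=(0.0932, -0.5488, -0.1252)
step 21: x0=(-0.9766, -1.0150, 0.0450) x1=(0.2096, -0.1552, 0.1203) x2=(0.1086, -0.5534, -0.0965)
step 22: x0=(-0.9778, -1.0250, 0.0474) x1=(0.2081, -0.1535, 0.0987) x2=(0.1241, -0.5568, -0.0671)
step 23: x0=(-0.9788, -1.0350, 0.0499) x1=(0.2064, -0.1528, 0.0768) x2=(0.1397, -0.5588, -0.0371)
step 24: x0=(-0.9796, -1.0448, 0.0523) x1=(0.2044, -0.1530, 0.0546) x2=(0.1554, -0.5591, -0.0066)
step 25: x0=(-0.9801, -1.0544, 0.0547) x1=(0.2021, -0.1544, 0.0322) x2=(0.1712, -0.5577, 0.0241)
step 26: x0=(-0.9804, -1.0639, 0.0572) x1=(0.1997, -0.1570, 0.0098) x2=(0.1869, -0.5544, 0.0550)
step 27: x0=(-0.9805, -1.0733, 0.0596) x1=(0.1971, -0.1608, -0.0124) x2=(0.2025, -0.5492, 0.0856)
step 28: x0=(-0.9804, -1.0826, 0.0620) x1=(0.1944, -0.1658, -0.0344) x2=(0.2180, -0.5421, 0.1157)
step 29: x0=(-0.9801, -1.0917, 0.0644) x1=(0.1917, -0.1719, -0.0559) x2=(0.2332, -0.5332, 0.1450)
step 30: x0=(-0.9795, -1.1007, 0.0668) x1=(0.1890, -0.1790, -0.0770) x2=(0.2480, -0.5228, 0.1735)
step 31: x0=(-0.9788, -1.1096, 0.0692) x1=(0.1863, -0.1870, -0.0974) x2=(0.2624, -0.5111, 0.2009)
step 32: x0=(-0.9778, -1.1183, 0.0716) x1=(0.1837, -0.1957, -0.1172) x2=(0.2765, -0.4982, 0.2272)
step 33: x0=(-0.9767, -1.1269, 0.0740) x1=(0.1811, -0.2051, -0.1364) x2=(0.2901, -0.4845, 0.2525)
step 34: x0=(-0.9754, -1.1354, 0.0763) x1=(0.1786, -0.2149, -0.1549) x2=(0.3033, -0.4701, 0.2766)
step 35: x0=(-0.9739, -1.1438, 0.0787) x1=(0.1762, -0.2252, -0.1729) x2=(0.3160, -0.4551, 0.2998)
step 36: x0=(-0.9722, -1.1520, 0.0810) x1=(0.1738, -0.2358, -0.1903) x2=(0.3284, -0.4398, 0.3219)
step 37: x0=(-0.9703, -1.1601, 0.0834) x1=(0.1715, -0.2467, -0.2072) x2=(0.3404, -0.4241, 0.3432)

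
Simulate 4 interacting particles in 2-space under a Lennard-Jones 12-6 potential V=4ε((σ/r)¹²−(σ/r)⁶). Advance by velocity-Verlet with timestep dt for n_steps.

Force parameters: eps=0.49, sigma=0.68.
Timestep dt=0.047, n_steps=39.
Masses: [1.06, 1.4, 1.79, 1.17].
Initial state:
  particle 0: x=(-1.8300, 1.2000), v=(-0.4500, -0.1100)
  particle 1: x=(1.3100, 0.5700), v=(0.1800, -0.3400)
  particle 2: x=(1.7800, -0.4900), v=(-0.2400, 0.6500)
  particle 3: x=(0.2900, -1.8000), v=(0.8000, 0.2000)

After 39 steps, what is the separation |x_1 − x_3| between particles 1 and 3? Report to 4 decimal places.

step 0: x0=(-1.8300, 1.2000) x1=(1.3100, 0.5700) x2=(1.7800, -0.4900) x3=(0.2900, -1.8000)
step 1: x0=(-1.8511, 1.1948) x1=(1.3186, 0.5537) x2=(1.7686, -0.4592) x3=(0.3276, -1.7906)
step 2: x0=(-1.8723, 1.1897) x1=(1.3275, 0.5368) x2=(1.7570, -0.4279) x3=(0.3652, -1.7812)
step 3: x0=(-1.8934, 1.1845) x1=(1.3368, 0.5188) x2=(1.7450, -0.3958) x3=(0.4029, -1.7717)
step 4: x0=(-1.9146, 1.1793) x1=(1.3468, 0.4995) x2=(1.7325, -0.3627) x3=(0.4405, -1.7623)
step 5: x0=(-1.9357, 1.1741) x1=(1.3575, 0.4784) x2=(1.7194, -0.3282) x3=(0.4782, -1.7528)
step 6: x0=(-1.9569, 1.1690) x1=(1.3693, 0.4549) x2=(1.7055, -0.2919) x3=(0.5159, -1.7433)
step 7: x0=(-1.9780, 1.1638) x1=(1.3821, 0.4292) x2=(1.6907, -0.2538) x3=(0.5536, -1.7337)
step 8: x0=(-1.9992, 1.1586) x1=(1.3942, 0.4048) x2=(1.6764, -0.2168) x3=(0.5913, -1.7242)
step 9: x0=(-2.0203, 1.1535) x1=(1.3960, 0.4035) x2=(1.6703, -0.1979) x3=(0.6291, -1.7146)
step 10: x0=(-2.0415, 1.1483) x1=(1.3788, 0.4437) x2=(1.6790, -0.2114) x3=(0.6669, -1.7050)
step 11: x0=(-2.0626, 1.1431) x1=(1.3584, 0.4906) x2=(1.6901, -0.2302) x3=(0.7046, -1.6953)
step 12: x0=(-2.0837, 1.1379) x1=(1.3389, 0.5358) x2=(1.7006, -0.2477) x3=(0.7425, -1.6856)
step 13: x0=(-2.1049, 1.1328) x1=(1.3205, 0.5786) x2=(1.7101, -0.2633) x3=(0.7803, -1.6759)
step 14: x0=(-2.1260, 1.1276) x1=(1.3030, 0.6194) x2=(1.7190, -0.2774) x3=(0.8182, -1.6661)
step 15: x0=(-2.1472, 1.1224) x1=(1.2861, 0.6588) x2=(1.7273, -0.2905) x3=(0.8561, -1.6562)
step 16: x0=(-2.1683, 1.1172) x1=(1.2698, 0.6971) x2=(1.7352, -0.3028) x3=(0.8940, -1.6463)
step 17: x0=(-2.1894, 1.1121) x1=(1.2538, 0.7347) x2=(1.7428, -0.3145) x3=(0.9320, -1.6363)
step 18: x0=(-2.2106, 1.1069) x1=(1.2380, 0.7718) x2=(1.7502, -0.3259) x3=(0.9701, -1.6262)
step 19: x0=(-2.2317, 1.1017) x1=(1.2224, 0.8084) x2=(1.7574, -0.3370) x3=(1.0082, -1.6160)
step 20: x0=(-2.2528, 1.0965) x1=(1.2070, 0.8448) x2=(1.7644, -0.3480) x3=(1.0464, -1.6057)
step 21: x0=(-2.2740, 1.0914) x1=(1.1916, 0.8809) x2=(1.7713, -0.3588) x3=(1.0846, -1.5952)
step 22: x0=(-2.2951, 1.0862) x1=(1.1764, 0.9168) x2=(1.7780, -0.3697) x3=(1.1230, -1.5846)
step 23: x0=(-2.3163, 1.0810) x1=(1.1612, 0.9525) x2=(1.7847, -0.3805) x3=(1.1615, -1.5737)
step 24: x0=(-2.3374, 1.0758) x1=(1.1461, 0.9882) x2=(1.7912, -0.3915) x3=(1.2000, -1.5627)
step 25: x0=(-2.3585, 1.0707) x1=(1.1310, 1.0238) x2=(1.7976, -0.4025) x3=(1.2388, -1.5513)
step 26: x0=(-2.3797, 1.0655) x1=(1.1159, 1.0593) x2=(1.8038, -0.4137) x3=(1.2776, -1.5396)
step 27: x0=(-2.4008, 1.0603) x1=(1.1009, 1.0947) x2=(1.8100, -0.4251) x3=(1.3167, -1.5275)
step 28: x0=(-2.4219, 1.0551) x1=(1.0859, 1.1301) x2=(1.8159, -0.4369) x3=(1.3560, -1.5149)
step 29: x0=(-2.4431, 1.0500) x1=(1.0709, 1.1654) x2=(1.8217, -0.4490) x3=(1.3956, -1.5016)
step 30: x0=(-2.4642, 1.0448) x1=(1.0559, 1.2008) x2=(1.8273, -0.4616) x3=(1.4355, -1.4876)
step 31: x0=(-2.4853, 1.0396) x1=(1.0409, 1.2361) x2=(1.8326, -0.4747) x3=(1.4757, -1.4727)
step 32: x0=(-2.5064, 1.0344) x1=(1.0259, 1.2713) x2=(1.8376, -0.4887) x3=(1.5164, -1.4566)
step 33: x0=(-2.5276, 1.0293) x1=(1.0110, 1.3066) x2=(1.8423, -0.5036) x3=(1.5575, -1.4390)
step 34: x0=(-2.5487, 1.0241) x1=(0.9960, 1.3418) x2=(1.8466, -0.5197) x3=(1.5992, -1.4194)
step 35: x0=(-2.5698, 1.0189) x1=(0.9811, 1.3771) x2=(1.8505, -0.5374) x3=(1.6416, -1.3975)
step 36: x0=(-2.5910, 1.0137) x1=(0.9661, 1.4123) x2=(1.8539, -0.5570) x3=(1.6847, -1.3726)
step 37: x0=(-2.6121, 1.0086) x1=(0.9512, 1.4475) x2=(1.8569, -0.5787) x3=(1.7285, -1.3446)
step 38: x0=(-2.6332, 1.0034) x1=(0.9363, 1.4827) x2=(1.8597, -0.6012) x3=(1.7725, -1.3153)
step 39: x0=(-2.6543, 0.9982) x1=(0.9213, 1.5179) x2=(1.8633, -0.6176) x3=(1.8153, -1.2953)

2.9518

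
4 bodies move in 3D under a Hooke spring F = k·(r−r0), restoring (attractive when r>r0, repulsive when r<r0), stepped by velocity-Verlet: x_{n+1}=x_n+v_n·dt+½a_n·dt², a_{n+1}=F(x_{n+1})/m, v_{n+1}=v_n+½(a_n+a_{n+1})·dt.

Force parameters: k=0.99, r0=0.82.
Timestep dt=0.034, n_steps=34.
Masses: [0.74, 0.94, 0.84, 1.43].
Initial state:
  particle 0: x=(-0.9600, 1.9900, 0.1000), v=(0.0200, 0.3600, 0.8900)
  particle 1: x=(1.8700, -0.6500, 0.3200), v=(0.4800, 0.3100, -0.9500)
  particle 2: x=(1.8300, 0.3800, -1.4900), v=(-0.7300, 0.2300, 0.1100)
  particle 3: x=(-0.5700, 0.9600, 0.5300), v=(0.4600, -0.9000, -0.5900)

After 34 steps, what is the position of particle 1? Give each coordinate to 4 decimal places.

(0.4641, 1.2896, -0.8819)

step 0: x0=(-0.9600, 1.9900, 0.1000) x1=(1.8700, -0.6500, 0.3200) x2=(1.8300, 0.3800, -1.4900) x3=(-0.5700, 0.9600, 0.5300)
step 1: x0=(-0.9558, 1.9994, 0.1295) x1=(1.8839, -0.6371, 0.2870) x2=(1.8025, 0.3885, -1.4837) x3=(-0.5530, 0.9289, 0.5092)
step 2: x0=(-0.9447, 2.0032, 0.1576) x1=(1.8928, -0.6196, 0.2528) x2=(1.7698, 0.3985, -1.4722) x3=(-0.5333, 0.8968, 0.4871)
step 3: x0=(-0.9267, 2.0013, 0.1839) x1=(1.8969, -0.5975, 0.2174) x2=(1.7321, 0.4098, -1.4556) x3=(-0.5110, 0.8639, 0.4635)
step 4: x0=(-0.9019, 1.9937, 0.2085) x1=(1.8960, -0.5709, 0.1811) x2=(1.6895, 0.4224, -1.4341) x3=(-0.4861, 0.8302, 0.4386)
step 5: x0=(-0.8704, 1.9806, 0.2312) x1=(1.8903, -0.5400, 0.1438) x2=(1.6423, 0.4362, -1.4079) x3=(-0.4587, 0.7958, 0.4125)
step 6: x0=(-0.8324, 1.9619, 0.2521) x1=(1.8798, -0.5049, 0.1058) x2=(1.5906, 0.4513, -1.3770) x3=(-0.4290, 0.7608, 0.3851)
step 7: x0=(-0.7882, 1.9379, 0.2709) x1=(1.8646, -0.4657, 0.0673) x2=(1.5347, 0.4675, -1.3417) x3=(-0.3970, 0.7252, 0.3565)
step 8: x0=(-0.7378, 1.9087, 0.2877) x1=(1.8448, -0.4228, 0.0282) x2=(1.4750, 0.4847, -1.3021) x3=(-0.3627, 0.6892, 0.3268)
step 9: x0=(-0.6817, 1.8744, 0.3024) x1=(1.8206, -0.3762, -0.0112) x2=(1.4116, 0.5030, -1.2586) x3=(-0.3265, 0.6529, 0.2961)
step 10: x0=(-0.6202, 1.8353, 0.3150) x1=(1.7921, -0.3261, -0.0507) x2=(1.3449, 0.5221, -1.2114) x3=(-0.2883, 0.6163, 0.2644)
step 11: x0=(-0.5535, 1.7915, 0.3254) x1=(1.7596, -0.2729, -0.0904) x2=(1.2751, 0.5421, -1.1607) x3=(-0.2483, 0.5795, 0.2319)
step 12: x0=(-0.4821, 1.7434, 0.3338) x1=(1.7231, -0.2168, -0.1300) x2=(1.2027, 0.5628, -1.1068) x3=(-0.2066, 0.5425, 0.1985)
step 13: x0=(-0.4062, 1.6913, 0.3400) x1=(1.6831, -0.1580, -0.1694) x2=(1.1279, 0.5841, -1.0501) x3=(-0.1635, 0.5056, 0.1644)
step 14: x0=(-0.3264, 1.6354, 0.3442) x1=(1.6397, -0.0968, -0.2084) x2=(1.0511, 0.6061, -0.9908) x3=(-0.1189, 0.4686, 0.1296)
step 15: x0=(-0.2431, 1.5761, 0.3464) x1=(1.5931, -0.0335, -0.2471) x2=(0.9725, 0.6284, -0.9292) x3=(-0.0732, 0.4318, 0.0944)
step 16: x0=(-0.1567, 1.5137, 0.3467) x1=(1.5438, 0.0317, -0.2854) x2=(0.8926, 0.6512, -0.8658) x3=(-0.0264, 0.3951, 0.0586)
step 17: x0=(-0.0676, 1.4486, 0.3453) x1=(1.4920, 0.0984, -0.3230) x2=(0.8116, 0.6743, -0.8008) x3=(0.0213, 0.3587, 0.0225)
step 18: x0=(0.0237, 1.3811, 0.3421) x1=(1.4380, 0.1665, -0.3601) x2=(0.7299, 0.6977, -0.7346) x3=(0.0696, 0.3224, -0.0138)
step 19: x0=(0.1168, 1.3116, 0.3374) x1=(1.3822, 0.2356, -0.3966) x2=(0.6477, 0.7212, -0.6674) x3=(0.1186, 0.2864, -0.0503)
step 20: x0=(0.2113, 1.2404, 0.3314) x1=(1.3248, 0.3055, -0.4325) x2=(0.5653, 0.7449, -0.5996) x3=(0.1680, 0.2506, -0.0869)
step 21: x0=(0.3067, 1.1680, 0.3243) x1=(1.2663, 0.3760, -0.4677) x2=(0.4828, 0.7687, -0.5315) x3=(0.2176, 0.2150, -0.1235)
step 22: x0=(0.4028, 1.0946, 0.3163) x1=(1.2068, 0.4469, -0.5025) x2=(0.4004, 0.7926, -0.4632) x3=(0.2675, 0.1796, -0.1600)
step 23: x0=(0.4994, 1.0205, 0.3076) x1=(1.1467, 0.5180, -0.5368) x2=(0.3181, 0.8167, -0.3950) x3=(0.3176, 0.1443, -0.1965)
step 24: x0=(0.5962, 0.9459, 0.2985) x1=(1.0860, 0.5893, -0.5706) x2=(0.2359, 0.8409, -0.3269) x3=(0.3678, 0.1090, -0.2329)
step 25: x0=(0.6932, 0.8710, 0.2890) x1=(1.0251, 0.6607, -0.6042) x2=(0.1537, 0.8651, -0.2590) x3=(0.4181, 0.0739, -0.2693)
step 26: x0=(0.7902, 0.7958, 0.2792) x1=(0.9638, 0.7320, -0.6375) x2=(0.0717, 0.8892, -0.1912) x3=(0.4685, 0.0390, -0.3056)
step 27: x0=(0.8871, 0.7204, 0.2690) x1=(0.9022, 0.8034, -0.6705) x2=(-0.0100, 0.9132, -0.1235) x3=(0.5189, 0.0044, -0.3418)
step 28: x0=(0.9837, 0.6448, 0.2584) x1=(0.8404, 0.8746, -0.7032) x2=(-0.0910, 0.9368, -0.0560) x3=(0.5693, -0.0299, -0.3780)
step 29: x0=(1.0796, 0.5692, 0.2471) x1=(0.7781, 0.9456, -0.7353) x2=(-0.1709, 0.9598, 0.0113) x3=(0.6197, -0.0638, -0.4140)
step 30: x0=(1.1746, 0.4938, 0.2351) x1=(0.7156, 1.0162, -0.7668) x2=(-0.2494, 0.9820, 0.0781) x3=(0.6699, -0.0970, -0.4498)
step 31: x0=(1.2681, 0.4189, 0.2223) x1=(0.6528, 1.0861, -0.7974) x2=(-0.3259, 1.0033, 0.1443) x3=(0.7199, -0.1294, -0.4854)
step 32: x0=(1.3598, 0.3446, 0.2086) x1=(0.5898, 1.1552, -0.8269) x2=(-0.4000, 1.0234, 0.2096) x3=(0.7695, -0.1610, -0.5206)
step 33: x0=(1.4491, 0.2713, 0.1938) x1=(0.5269, 1.2232, -0.8551) x2=(-0.4713, 1.0422, 0.2738) x3=(0.8187, -0.1915, -0.5556)
step 34: x0=(1.5358, 0.1993, 0.1780) x1=(0.4641, 1.2896, -0.8819) x2=(-0.5394, 1.0595, 0.3365) x3=(0.8672, -0.2208, -0.5901)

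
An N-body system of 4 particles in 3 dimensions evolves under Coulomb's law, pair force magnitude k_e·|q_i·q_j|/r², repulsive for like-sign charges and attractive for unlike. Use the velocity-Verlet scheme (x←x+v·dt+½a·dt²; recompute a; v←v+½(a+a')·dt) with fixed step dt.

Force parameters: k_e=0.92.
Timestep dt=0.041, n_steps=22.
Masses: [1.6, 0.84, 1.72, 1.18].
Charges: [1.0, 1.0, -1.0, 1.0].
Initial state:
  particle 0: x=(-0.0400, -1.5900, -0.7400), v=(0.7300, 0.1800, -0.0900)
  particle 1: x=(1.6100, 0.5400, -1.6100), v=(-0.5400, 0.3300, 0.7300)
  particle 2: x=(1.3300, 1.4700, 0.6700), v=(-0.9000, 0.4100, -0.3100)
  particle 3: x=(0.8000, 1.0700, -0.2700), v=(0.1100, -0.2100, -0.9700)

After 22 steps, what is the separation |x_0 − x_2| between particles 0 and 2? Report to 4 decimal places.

3.3746

step 0: x0=(-0.0400, -1.5900, -0.7400) x1=(1.6100, 0.5400, -1.6100) x2=(1.3300, 1.4700, 0.6700) x3=(0.8000, 1.0700, -0.2700)
step 1: x0=(-0.0101, -1.5827, -0.7437) x1=(1.5881, 0.5536, -1.5802) x2=(1.2929, 1.4866, 0.6569) x3=(0.8046, 1.0617, -0.3092)
step 2: x0=(0.0197, -1.5755, -0.7473) x1=(1.5666, 0.5672, -1.5509) x2=(1.2556, 1.5029, 0.6431) x3=(0.8095, 1.0541, -0.3471)
step 3: x0=(0.0494, -1.5685, -0.7509) x1=(1.5457, 0.5809, -1.5219) x2=(1.2180, 1.5188, 0.6286) x3=(0.8144, 1.0472, -0.3837)
step 4: x0=(0.0791, -1.5617, -0.7544) x1=(1.5253, 0.5946, -1.4935) x2=(1.1802, 1.5344, 0.6134) x3=(0.8194, 1.0411, -0.4190)
step 5: x0=(0.1086, -1.5550, -0.7579) x1=(1.5054, 0.6083, -1.4656) x2=(1.1422, 1.5495, 0.5975) x3=(0.8244, 1.0357, -0.4529)
step 6: x0=(0.1381, -1.5485, -0.7613) x1=(1.4863, 0.6220, -1.4383) x2=(1.1040, 1.5643, 0.5809) x3=(0.8292, 1.0311, -0.4854)
step 7: x0=(0.1675, -1.5421, -0.7647) x1=(1.4679, 0.6356, -1.4117) x2=(1.0657, 1.5786, 0.5635) x3=(0.8338, 1.0274, -0.5165)
step 8: x0=(0.1968, -1.5360, -0.7680) x1=(1.4503, 0.6492, -1.3859) x2=(1.0274, 1.5926, 0.5454) x3=(0.8381, 1.0246, -0.5460)
step 9: x0=(0.2261, -1.5300, -0.7712) x1=(1.4336, 0.6627, -1.3609) x2=(0.9889, 1.6061, 0.5267) x3=(0.8419, 1.0227, -0.5740)
step 10: x0=(0.2552, -1.5242, -0.7745) x1=(1.4178, 0.6760, -1.3369) x2=(0.9504, 1.6192, 0.5072) x3=(0.8452, 1.0218, -0.6003)
step 11: x0=(0.2843, -1.5186, -0.7776) x1=(1.4032, 0.6891, -1.3141) x2=(0.9119, 1.6319, 0.4871) x3=(0.8479, 1.0219, -0.6249)
step 12: x0=(0.3133, -1.5132, -0.7807) x1=(1.3898, 0.7019, -1.2924) x2=(0.8734, 1.6442, 0.4662) x3=(0.8498, 1.0231, -0.6478)
step 13: x0=(0.3422, -1.5080, -0.7838) x1=(1.3778, 0.7143, -1.2720) x2=(0.8350, 1.6560, 0.4447) x3=(0.8508, 1.0255, -0.6687)
step 14: x0=(0.3710, -1.5030, -0.7868) x1=(1.3674, 0.7263, -1.2531) x2=(0.7965, 1.6674, 0.4225) x3=(0.8507, 1.0291, -0.6877)
step 15: x0=(0.3997, -1.4982, -0.7897) x1=(1.3586, 0.7378, -1.2357) x2=(0.7582, 1.6783, 0.3996) x3=(0.8494, 1.0339, -0.7047)
step 16: x0=(0.4284, -1.4936, -0.7926) x1=(1.3517, 0.7487, -1.2199) x2=(0.7200, 1.6888, 0.3760) x3=(0.8468, 1.0402, -0.7196)
step 17: x0=(0.4570, -1.4892, -0.7955) x1=(1.3468, 0.7590, -1.2058) x2=(0.6818, 1.6989, 0.3517) x3=(0.8426, 1.0479, -0.7324)
step 18: x0=(0.4855, -1.4851, -0.7983) x1=(1.3440, 0.7684, -1.1934) x2=(0.6439, 1.7084, 0.3267) x3=(0.8368, 1.0572, -0.7430)
step 19: x0=(0.5139, -1.4811, -0.8010) x1=(1.3435, 0.7771, -1.1828) x2=(0.6061, 1.7175, 0.3010) x3=(0.8293, 1.0679, -0.7514)
step 20: x0=(0.5423, -1.4774, -0.8037) x1=(1.3453, 0.7849, -1.1739) x2=(0.5685, 1.7260, 0.2746) x3=(0.8199, 1.0803, -0.7577)
step 21: x0=(0.5706, -1.4739, -0.8064) x1=(1.3495, 0.7920, -1.1665) x2=(0.5311, 1.7341, 0.2476) x3=(0.8086, 1.0943, -0.7619)
step 22: x0=(0.5988, -1.4706, -0.8090) x1=(1.3560, 0.7981, -1.1607) x2=(0.4939, 1.7417, 0.2198) x3=(0.7953, 1.1100, -0.7640)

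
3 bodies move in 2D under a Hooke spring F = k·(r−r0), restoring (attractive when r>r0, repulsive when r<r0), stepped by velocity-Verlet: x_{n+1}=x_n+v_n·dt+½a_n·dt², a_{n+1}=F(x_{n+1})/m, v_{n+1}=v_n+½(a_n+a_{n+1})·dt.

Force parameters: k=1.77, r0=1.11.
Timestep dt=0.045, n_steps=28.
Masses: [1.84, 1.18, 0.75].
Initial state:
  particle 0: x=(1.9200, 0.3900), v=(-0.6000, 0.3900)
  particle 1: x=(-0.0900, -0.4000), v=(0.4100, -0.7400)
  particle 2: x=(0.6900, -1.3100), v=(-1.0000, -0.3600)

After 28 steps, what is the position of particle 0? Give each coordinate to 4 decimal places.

step 0: x0=(1.9200, 0.3900) x1=(-0.0900, -0.4000) x2=(0.6900, -1.3100)
step 1: x0=(1.8915, 0.4064) x1=(-0.0700, -0.4328) x2=(0.6462, -1.3241)
step 2: x0=(1.8600, 0.4204) x1=(-0.0470, -0.4645) x2=(0.6052, -1.3342)
step 3: x0=(1.8255, 0.4319) x1=(-0.0214, -0.4948) x2=(0.5672, -1.3402)
step 4: x0=(1.7882, 0.4409) x1=(0.0067, -0.5237) x2=(0.5324, -1.3424)
step 5: x0=(1.7481, 0.4474) x1=(0.0370, -0.5509) x2=(0.5008, -1.3410)
step 6: x0=(1.7054, 0.4512) x1=(0.0693, -0.5762) x2=(0.4726, -1.3362)
step 7: x0=(1.6601, 0.4526) x1=(0.1034, -0.5995) x2=(0.4479, -1.3283)
step 8: x0=(1.6124, 0.4514) x1=(0.1390, -0.6207) x2=(0.4266, -1.3176)
step 9: x0=(1.5626, 0.4477) x1=(0.1759, -0.6397) x2=(0.4087, -1.3043)
step 10: x0=(1.5106, 0.4417) x1=(0.2140, -0.6562) x2=(0.3940, -1.2890)
step 11: x0=(1.4568, 0.4333) x1=(0.2531, -0.6702) x2=(0.3823, -1.2719)
step 12: x0=(1.4013, 0.4228) x1=(0.2930, -0.6818) x2=(0.3735, -1.2535)
step 13: x0=(1.3443, 0.4102) x1=(0.3337, -0.6907) x2=(0.3671, -1.2341)
step 14: x0=(1.2859, 0.3957) x1=(0.3751, -0.6971) x2=(0.3629, -1.2142)
step 15: x0=(1.2265, 0.3795) x1=(0.4171, -0.7009) x2=(0.3604, -1.1939)
step 16: x0=(1.1661, 0.3618) x1=(0.4598, -0.7023) x2=(0.3591, -1.1737)
step 17: x0=(1.1050, 0.3427) x1=(0.5031, -0.7014) x2=(0.3586, -1.1538)
step 18: x0=(1.0434, 0.3224) x1=(0.5472, -0.6984) x2=(0.3584, -1.1344)
step 19: x0=(0.9812, 0.3013) x1=(0.5921, -0.6936) x2=(0.3579, -1.1156)
step 20: x0=(0.9188, 0.2794) x1=(0.6378, -0.6873) x2=(0.3569, -1.0975)
step 21: x0=(0.8561, 0.2571) x1=(0.6846, -0.6797) x2=(0.3549, -1.0801)
step 22: x0=(0.7933, 0.2344) x1=(0.7324, -0.6711) x2=(0.3516, -1.0636)
step 23: x0=(0.7304, 0.2117) x1=(0.7813, -0.6620) x2=(0.3469, -1.0477)
step 24: x0=(0.6673, 0.1891) x1=(0.8315, -0.6525) x2=(0.3405, -1.0326)
step 25: x0=(0.6040, 0.1666) x1=(0.8829, -0.6429) x2=(0.3325, -1.0182)
step 26: x0=(0.5405, 0.1444) x1=(0.9358, -0.6332) x2=(0.3229, -1.0045)
step 27: x0=(0.4768, 0.1225) x1=(0.9900, -0.6236) x2=(0.3117, -0.9916)
step 28: x0=(0.4129, 0.1010) x1=(1.0455, -0.6140) x2=(0.2990, -0.9793)

(0.4129, 0.1010)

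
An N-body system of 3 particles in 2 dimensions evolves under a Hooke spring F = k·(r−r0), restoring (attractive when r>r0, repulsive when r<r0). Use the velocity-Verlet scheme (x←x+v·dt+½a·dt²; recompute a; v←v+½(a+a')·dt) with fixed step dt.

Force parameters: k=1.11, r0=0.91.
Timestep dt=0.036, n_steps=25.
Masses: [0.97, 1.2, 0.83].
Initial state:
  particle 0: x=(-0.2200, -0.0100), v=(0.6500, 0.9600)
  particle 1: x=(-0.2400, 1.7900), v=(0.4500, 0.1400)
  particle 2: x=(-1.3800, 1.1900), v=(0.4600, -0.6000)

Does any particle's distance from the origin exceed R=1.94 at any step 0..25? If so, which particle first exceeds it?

step 0: x0=(-0.2200, -0.0100) x1=(-0.2400, 1.7900) x2=(-1.3800, 1.1900)
step 1: x0=(-0.1970, 0.0256) x1=(-0.2240, 1.7944) x2=(-1.3627, 1.1681)
step 2: x0=(-0.1748, 0.0633) x1=(-0.2084, 1.7975) x2=(-1.3439, 1.1456)
step 3: x0=(-0.1533, 0.1028) x1=(-0.1932, 1.7995) x2=(-1.3236, 1.1227)
step 4: x0=(-0.1326, 0.1442) x1=(-0.1783, 1.8002) x2=(-1.3019, 1.0994)
step 5: x0=(-0.1126, 0.1872) x1=(-0.1639, 1.7998) x2=(-1.2788, 1.0758)
step 6: x0=(-0.0933, 0.2318) x1=(-0.1499, 1.7982) x2=(-1.2543, 1.0520)
step 7: x0=(-0.0747, 0.2777) x1=(-0.1363, 1.7956) x2=(-1.2285, 1.0282)
step 8: x0=(-0.0567, 0.3250) x1=(-0.1230, 1.7919) x2=(-1.2014, 1.0043)
step 9: x0=(-0.0392, 0.3734) x1=(-0.1101, 1.7873) x2=(-1.1730, 0.9805)
step 10: x0=(-0.0223, 0.4228) x1=(-0.0977, 1.7818) x2=(-1.1435, 0.9568)
step 11: x0=(-0.0059, 0.4731) x1=(-0.0855, 1.7754) x2=(-1.1130, 0.9333)
step 12: x0=(0.0101, 0.5242) x1=(-0.0738, 1.7683) x2=(-1.0813, 0.9101)
step 13: x0=(0.0258, 0.5758) x1=(-0.0624, 1.7604) x2=(-1.0488, 0.8872)
step 14: x0=(0.0411, 0.6280) x1=(-0.0513, 1.7518) x2=(-1.0154, 0.8647)
step 15: x0=(0.0561, 0.6805) x1=(-0.0405, 1.7427) x2=(-0.9811, 0.8426)
step 16: x0=(0.0709, 0.7333) x1=(-0.0301, 1.7330) x2=(-0.9461, 0.8209)
step 17: x0=(0.0855, 0.7863) x1=(-0.0200, 1.7230) x2=(-0.9105, 0.7996)
step 18: x0=(0.1000, 0.8393) x1=(-0.0102, 1.7125) x2=(-0.8743, 0.7789)
step 19: x0=(0.1144, 0.8922) x1=(-0.0007, 1.7018) x2=(-0.8375, 0.7586)
step 20: x0=(0.1287, 0.9450) x1=(0.0085, 1.6909) x2=(-0.8003, 0.7387)
step 21: x0=(0.1430, 0.9976) x1=(0.0174, 1.6798) x2=(-0.7625, 0.7194)
step 22: x0=(0.1574, 1.0499) x1=(0.0260, 1.6687) x2=(-0.7244, 0.7004)
step 23: x0=(0.1717, 1.1017) x1=(0.0344, 1.6576) x2=(-0.6859, 0.6820)
step 24: x0=(0.1861, 1.1530) x1=(0.0424, 1.6466) x2=(-0.6470, 0.6640)
step 25: x0=(0.2006, 1.2037) x1=(0.0500, 1.6358) x2=(-0.6077, 0.6464)

no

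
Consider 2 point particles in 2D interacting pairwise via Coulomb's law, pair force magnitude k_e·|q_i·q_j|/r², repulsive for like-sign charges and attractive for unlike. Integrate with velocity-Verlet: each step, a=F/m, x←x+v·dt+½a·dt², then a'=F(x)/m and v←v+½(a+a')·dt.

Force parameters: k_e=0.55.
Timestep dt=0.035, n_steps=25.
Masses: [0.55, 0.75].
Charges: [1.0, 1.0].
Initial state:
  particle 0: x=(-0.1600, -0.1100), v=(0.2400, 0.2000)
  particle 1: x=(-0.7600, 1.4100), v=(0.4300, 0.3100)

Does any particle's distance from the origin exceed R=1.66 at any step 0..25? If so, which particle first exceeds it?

step 0: x0=(-0.1600, -0.1100) x1=(-0.7600, 1.4100)
step 1: x0=(-0.1515, -0.1032) x1=(-0.7450, 1.4210)
step 2: x0=(-0.1429, -0.0969) x1=(-0.7301, 1.4323)
step 3: x0=(-0.1341, -0.0909) x1=(-0.7154, 1.4440)
step 4: x0=(-0.1251, -0.0854) x1=(-0.7008, 1.4559)
step 5: x0=(-0.1159, -0.0803) x1=(-0.6863, 1.4682)
step 6: x0=(-0.1067, -0.0757) x1=(-0.6719, 1.4807)
step 7: x0=(-0.0972, -0.0714) x1=(-0.6576, 1.4936)
step 8: x0=(-0.0876, -0.0676) x1=(-0.6434, 1.5068)
step 9: x0=(-0.0779, -0.0642) x1=(-0.6293, 1.5203)
step 10: x0=(-0.0680, -0.0612) x1=(-0.6154, 1.5340)
step 11: x0=(-0.0580, -0.0586) x1=(-0.6015, 1.5481)
step 12: x0=(-0.0478, -0.0564) x1=(-0.5877, 1.5625)
step 13: x0=(-0.0375, -0.0546) x1=(-0.5741, 1.5772)
step 14: x0=(-0.0271, -0.0532) x1=(-0.5605, 1.5921)
step 15: x0=(-0.0166, -0.0522) x1=(-0.5470, 1.6074)
step 16: x0=(-0.0059, -0.0516) x1=(-0.5336, 1.6229)
step 17: x0=(0.0049, -0.0513) x1=(-0.5203, 1.6387)
step 18: x0=(0.0158, -0.0515) x1=(-0.5071, 1.6548)
step 19: x0=(0.0268, -0.0520) x1=(-0.4940, 1.6711)
step 20: x0=(0.0379, -0.0528) x1=(-0.4809, 1.6877)
step 21: x0=(0.0492, -0.0541) x1=(-0.4680, 1.7046)
step 22: x0=(0.0605, -0.0556) x1=(-0.4551, 1.7218)
step 23: x0=(0.0719, -0.0575) x1=(-0.4423, 1.7391)
step 24: x0=(0.0835, -0.0598) x1=(-0.4295, 1.7568)
step 25: x0=(0.0951, -0.0624) x1=(-0.4168, 1.7746)

yes, particle 1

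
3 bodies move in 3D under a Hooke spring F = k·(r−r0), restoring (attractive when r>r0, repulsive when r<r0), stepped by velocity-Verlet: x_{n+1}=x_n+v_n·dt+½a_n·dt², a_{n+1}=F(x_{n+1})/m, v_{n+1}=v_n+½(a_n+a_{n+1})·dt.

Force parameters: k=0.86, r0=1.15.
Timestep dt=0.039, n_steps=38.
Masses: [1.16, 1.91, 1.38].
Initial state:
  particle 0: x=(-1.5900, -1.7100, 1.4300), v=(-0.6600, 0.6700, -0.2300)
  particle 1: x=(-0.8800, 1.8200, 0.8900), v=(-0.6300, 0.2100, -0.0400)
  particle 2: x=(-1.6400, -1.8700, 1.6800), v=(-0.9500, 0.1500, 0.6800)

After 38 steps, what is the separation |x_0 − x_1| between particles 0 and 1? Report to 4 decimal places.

step 0: x0=(-1.5900, -1.7100, 1.4300) x1=(-0.8800, 1.8200, 0.8900) x2=(-1.6400, -1.8700, 1.6800)
step 1: x0=(-1.6154, -1.6823, 1.4204) x1=(-0.9049, 1.8265, 0.8888) x2=(-1.6769, -1.8631, 1.7066)
step 2: x0=(-1.6401, -1.6513, 1.4097) x1=(-0.9305, 1.8295, 0.8882) x2=(-1.7134, -1.8542, 1.7333)
step 3: x0=(-1.6640, -1.6173, 1.3978) x1=(-0.9569, 1.8292, 0.8882) x2=(-1.7495, -1.8432, 1.7600)
step 4: x0=(-1.6873, -1.5802, 1.3849) x1=(-0.9839, 1.8255, 0.8889) x2=(-1.7852, -1.8301, 1.7867)
step 5: x0=(-1.7099, -1.5401, 1.3710) x1=(-1.0117, 1.8185, 0.8903) x2=(-1.8205, -1.8150, 1.8133)
step 6: x0=(-1.7318, -1.4972, 1.3561) x1=(-1.0401, 1.8082, 0.8923) x2=(-1.8554, -1.7977, 1.8398)
step 7: x0=(-1.7531, -1.4515, 1.3404) x1=(-1.0693, 1.7947, 0.8950) x2=(-1.8898, -1.7783, 1.8662)
step 8: x0=(-1.7737, -1.4030, 1.3239) x1=(-1.0991, 1.7780, 0.8983) x2=(-1.9238, -1.7568, 1.8923)
step 9: x0=(-1.7937, -1.3520, 1.3066) x1=(-1.1297, 1.7582, 0.9023) x2=(-1.9574, -1.7331, 1.9181)
step 10: x0=(-1.8132, -1.2984, 1.2886) x1=(-1.1609, 1.7354, 0.9070) x2=(-1.9905, -1.7074, 1.9435)
step 11: x0=(-1.8321, -1.2425, 1.2700) x1=(-1.1928, 1.7097, 0.9123) x2=(-2.0232, -1.6797, 1.9686)
step 12: x0=(-1.8504, -1.1843, 1.2509) x1=(-1.2254, 1.6811, 0.9183) x2=(-2.0554, -1.6498, 1.9932)
step 13: x0=(-1.8683, -1.1241, 1.2314) x1=(-1.2586, 1.6498, 0.9249) x2=(-2.0871, -1.6180, 2.0173)
step 14: x0=(-1.8857, -1.0618, 1.2114) x1=(-1.2924, 1.6158, 0.9322) x2=(-2.1183, -1.5842, 2.0409)
step 15: x0=(-1.9027, -0.9977, 1.1911) x1=(-1.3269, 1.5793, 0.9400) x2=(-2.1490, -1.5484, 2.0639)
step 16: x0=(-1.9193, -0.9319, 1.1706) x1=(-1.3620, 1.5404, 0.9485) x2=(-2.1792, -1.5106, 2.0862)
step 17: x0=(-1.9355, -0.8646, 1.1499) x1=(-1.3976, 1.4991, 0.9576) x2=(-2.2090, -1.4710, 2.1078)
step 18: x0=(-1.9514, -0.7958, 1.1291) x1=(-1.4338, 1.4557, 0.9672) x2=(-2.2382, -1.4296, 2.1288)
step 19: x0=(-1.9671, -0.7258, 1.1083) x1=(-1.4705, 1.4103, 0.9774) x2=(-2.2669, -1.3863, 2.1490)
step 20: x0=(-1.9825, -0.6548, 1.0876) x1=(-1.5077, 1.3629, 0.9882) x2=(-2.2951, -1.3413, 2.1683)
step 21: x0=(-1.9977, -0.5828, 1.0669) x1=(-1.5455, 1.3138, 0.9995) x2=(-2.3228, -1.2947, 2.1869)
step 22: x0=(-2.0127, -0.5101, 1.0464) x1=(-1.5836, 1.2630, 1.0113) x2=(-2.3500, -1.2464, 2.2046)
step 23: x0=(-2.0277, -0.4368, 1.0261) x1=(-1.6222, 1.2107, 1.0237) x2=(-2.3767, -1.1966, 2.2214)
step 24: x0=(-2.0426, -0.3630, 1.0061) x1=(-1.6612, 1.1572, 1.0365) x2=(-2.4030, -1.1452, 2.2373)
step 25: x0=(-2.0575, -0.2891, 0.9865) x1=(-1.7006, 1.1024, 1.0497) x2=(-2.4287, -1.0925, 2.2523)
step 26: x0=(-2.0724, -0.2150, 0.9672) x1=(-1.7402, 1.0466, 1.0634) x2=(-2.4539, -1.0383, 2.2663)
step 27: x0=(-2.0873, -0.1410, 0.9483) x1=(-1.7802, 0.9899, 1.0776) x2=(-2.4787, -0.9829, 2.2794)
step 28: x0=(-2.1024, -0.0673, 0.9299) x1=(-1.8204, 0.9325, 1.0922) x2=(-2.5031, -0.9263, 2.2915)
step 29: x0=(-2.1177, 0.0060, 0.9119) x1=(-1.8609, 0.8746, 1.1072) x2=(-2.5270, -0.8686, 2.3027)
step 30: x0=(-2.1332, 0.0788, 0.8944) x1=(-1.9015, 0.8161, 1.1226) x2=(-2.5504, -0.8098, 2.3128)
step 31: x0=(-2.1489, 0.1509, 0.8773) x1=(-1.9422, 0.7574, 1.1385) x2=(-2.5735, -0.7500, 2.3220)
step 32: x0=(-2.1650, 0.2222, 0.8606) x1=(-1.9831, 0.6986, 1.1549) x2=(-2.5962, -0.6893, 2.3303)
step 33: x0=(-2.1814, 0.2926, 0.8442) x1=(-2.0240, 0.6396, 1.1717) x2=(-2.6184, -0.6277, 2.3376)
step 34: x0=(-2.1982, 0.3621, 0.8278) x1=(-2.0649, 0.5807, 1.1892) x2=(-2.6404, -0.5654, 2.3440)
step 35: x0=(-2.2155, 0.4309, 0.8115) x1=(-2.1058, 0.5217, 1.2073) x2=(-2.6620, -0.5024, 2.3495)
step 36: x0=(-2.2332, 0.4990, 0.7951) x1=(-2.1466, 0.4626, 1.2261) x2=(-2.6832, -0.4388, 2.3541)
step 37: x0=(-2.2512, 0.5669, 0.7785) x1=(-2.1875, 0.4034, 1.2455) x2=(-2.7042, -0.3746, 2.3579)
step 38: x0=(-2.2695, 0.6345, 0.7620) x1=(-2.2284, 0.3438, 1.2656) x2=(-2.7249, -0.3100, 2.3609)

0.5829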